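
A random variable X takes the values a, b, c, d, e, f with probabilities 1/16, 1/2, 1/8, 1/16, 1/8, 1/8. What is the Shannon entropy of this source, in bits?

Each probability is a power of 1/2, so log₂(1/p) is an integer.
H = Σ p·log₂(1/p) = 1/16·4 + 1/2·1 + 1/8·3 + 1/16·4 + 1/8·3 + 1/8·3 = 2.125 bits.

2.125 bits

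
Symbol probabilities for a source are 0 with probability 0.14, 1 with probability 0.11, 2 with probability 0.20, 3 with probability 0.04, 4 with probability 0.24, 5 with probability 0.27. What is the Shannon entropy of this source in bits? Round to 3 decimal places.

2.402 bits

H = −Σ pᵢ log₂ pᵢ.
−0.14·log₂(0.14) = 0.3971
−0.11·log₂(0.11) = 0.3503
−0.20·log₂(0.20) = 0.4644
−0.04·log₂(0.04) = 0.1858
−0.24·log₂(0.24) = 0.4941
−0.27·log₂(0.27) = 0.5100
Sum ≈ 2.4017 → 2.402 bits.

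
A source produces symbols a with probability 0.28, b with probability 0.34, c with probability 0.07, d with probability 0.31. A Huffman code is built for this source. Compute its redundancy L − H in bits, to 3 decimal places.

0.164 bits

Entropy H = −Σ p log₂ p ≈ 1.8357 bits.
Huffman merges: 7/100+7/25→7/20; 31/100+17/50→13/20; 7/20+13/20→1. L = 2 ≈ 2.0000.
L − H = 2.0000 − 1.8357 = 0.164 bits.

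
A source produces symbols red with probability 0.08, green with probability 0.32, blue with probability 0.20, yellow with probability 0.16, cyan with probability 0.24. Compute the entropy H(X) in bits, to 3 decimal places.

2.199 bits

H = −Σ pᵢ log₂ pᵢ.
−0.08·log₂(0.08) = 0.2915
−0.32·log₂(0.32) = 0.5260
−0.20·log₂(0.20) = 0.4644
−0.16·log₂(0.16) = 0.4230
−0.24·log₂(0.24) = 0.4941
Sum ≈ 2.1991 → 2.199 bits.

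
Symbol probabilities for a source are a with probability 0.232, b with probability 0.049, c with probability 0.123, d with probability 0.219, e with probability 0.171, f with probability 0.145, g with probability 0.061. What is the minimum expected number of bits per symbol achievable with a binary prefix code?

Repeatedly combine the two least-probable nodes; the expected code length is the sum of the merged weights.
merge 49/1000 + 61/1000 → 11/100
merge 11/100 + 123/1000 → 233/1000
merge 29/200 + 171/1000 → 79/250
merge 219/1000 + 29/125 → 451/1000
merge 233/1000 + 79/250 → 549/1000
merge 451/1000 + 549/1000 → 1
L = 11/100 + 233/1000 + 79/250 + 451/1000 + 549/1000 + 1 = 2659/1000 = 2.659 bits/symbol.

2.659 bits/symbol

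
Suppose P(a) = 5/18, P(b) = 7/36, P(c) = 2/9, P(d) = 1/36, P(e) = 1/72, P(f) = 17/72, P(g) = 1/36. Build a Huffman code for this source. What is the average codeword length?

2.375 bits/symbol

Repeatedly combine the two least-probable nodes; the expected code length is the sum of the merged weights.
merge 1/72 + 1/36 → 1/24
merge 1/36 + 1/24 → 5/72
merge 5/72 + 7/36 → 19/72
merge 2/9 + 17/72 → 11/24
merge 19/72 + 5/18 → 13/24
merge 11/24 + 13/24 → 1
L = 1/24 + 5/72 + 19/72 + 11/24 + 13/24 + 1 = 19/8 = 2.375 bits/symbol.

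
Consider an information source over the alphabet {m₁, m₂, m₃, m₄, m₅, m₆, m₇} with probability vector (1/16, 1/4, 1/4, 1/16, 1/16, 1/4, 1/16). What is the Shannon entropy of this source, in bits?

2.5 bits

Each probability is a power of 1/2, so log₂(1/p) is an integer.
H = Σ p·log₂(1/p) = 1/16·4 + 1/4·2 + 1/4·2 + 1/16·4 + 1/16·4 + 1/4·2 + 1/16·4 = 2.5 bits.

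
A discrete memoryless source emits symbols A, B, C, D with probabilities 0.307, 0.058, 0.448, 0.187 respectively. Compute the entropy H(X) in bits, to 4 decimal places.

H = −Σ pᵢ log₂ pᵢ.
−0.307·log₂(0.307) = 0.5230
−0.058·log₂(0.058) = 0.2383
−0.448·log₂(0.448) = 0.5190
−0.187·log₂(0.187) = 0.4523
Sum ≈ 1.7326 → 1.7326 bits.

1.7326 bits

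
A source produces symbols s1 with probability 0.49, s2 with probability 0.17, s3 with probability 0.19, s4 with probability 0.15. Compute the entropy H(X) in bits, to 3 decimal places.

1.805 bits

H = −Σ pᵢ log₂ pᵢ.
−0.49·log₂(0.49) = 0.5043
−0.17·log₂(0.17) = 0.4346
−0.19·log₂(0.19) = 0.4552
−0.15·log₂(0.15) = 0.4105
Sum ≈ 1.8046 → 1.805 bits.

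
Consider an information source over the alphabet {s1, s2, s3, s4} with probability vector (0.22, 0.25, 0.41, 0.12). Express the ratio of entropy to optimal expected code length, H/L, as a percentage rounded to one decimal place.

Entropy H = −Σ p log₂ p ≈ 1.8750 bits.
Huffman merges: 3/25+11/50→17/50; 1/4+17/50→59/100; 41/100+59/100→1. L = 193/100 ≈ 1.9300.
Efficiency = H/L = 1.8750/1.9300 = 97.2%.

97.2%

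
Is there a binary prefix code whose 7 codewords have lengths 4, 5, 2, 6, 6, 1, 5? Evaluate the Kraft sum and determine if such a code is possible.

0.90625; yes

With common denominator 2^6 = 64: Σ 2^(−ℓᵢ) = 4/64 + 2/64 + 16/64 + 1/64 + 1/64 + 32/64 + 2/64 = 58/64 = 0.90625.
Kraft's inequality requires Σ ≤ 1; here Σ = 0.90625 ≤ 1, so such a prefix code exists.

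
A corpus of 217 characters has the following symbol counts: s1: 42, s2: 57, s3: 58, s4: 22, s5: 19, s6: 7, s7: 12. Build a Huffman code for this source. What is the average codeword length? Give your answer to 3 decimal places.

Probabilities are the counts divided by 217.
Repeatedly combine the two least-probable nodes; the expected code length is the sum of the merged weights.
merge 1/31 + 12/217 → 19/217
merge 19/217 + 19/217 → 38/217
merge 22/217 + 38/217 → 60/217
merge 6/31 + 57/217 → 99/217
merge 58/217 + 60/217 → 118/217
merge 99/217 + 118/217 → 1
L = 19/217 + 38/217 + 60/217 + 99/217 + 118/217 + 1 = 551/217 ≈ 2.539 bits/symbol.

2.539 bits/symbol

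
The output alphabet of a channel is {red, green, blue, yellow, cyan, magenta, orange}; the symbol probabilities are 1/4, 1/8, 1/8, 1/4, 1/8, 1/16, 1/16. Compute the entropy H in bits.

2.625 bits

Each probability is a power of 1/2, so log₂(1/p) is an integer.
H = Σ p·log₂(1/p) = 1/4·2 + 1/8·3 + 1/8·3 + 1/4·2 + 1/8·3 + 1/16·4 + 1/16·4 = 2.625 bits.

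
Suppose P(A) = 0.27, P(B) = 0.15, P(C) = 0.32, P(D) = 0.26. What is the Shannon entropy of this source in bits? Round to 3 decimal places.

H = −Σ pᵢ log₂ pᵢ.
−0.27·log₂(0.27) = 0.5100
−0.15·log₂(0.15) = 0.4105
−0.32·log₂(0.32) = 0.5260
−0.26·log₂(0.26) = 0.5053
Sum ≈ 1.9519 → 1.952 bits.

1.952 bits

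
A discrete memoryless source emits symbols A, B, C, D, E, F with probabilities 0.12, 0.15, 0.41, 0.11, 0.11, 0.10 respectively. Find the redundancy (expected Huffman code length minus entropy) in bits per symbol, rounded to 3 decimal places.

0.052 bits

Entropy H = −Σ p log₂ p ≈ 2.3378 bits.
Huffman merges: 1/10+11/100→21/100; 11/100+3/25→23/100; 3/20+21/100→9/25; 23/100+9/25→59/100; 41/100+59/100→1. L = 239/100 ≈ 2.3900.
L − H = 2.3900 − 2.3378 = 0.052 bits.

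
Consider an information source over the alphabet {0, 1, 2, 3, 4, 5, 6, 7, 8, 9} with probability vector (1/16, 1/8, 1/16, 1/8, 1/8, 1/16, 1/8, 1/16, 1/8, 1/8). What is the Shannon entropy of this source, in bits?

Each probability is a power of 1/2, so log₂(1/p) is an integer.
H = Σ p·log₂(1/p) = 1/16·4 + 1/8·3 + 1/16·4 + 1/8·3 + 1/8·3 + 1/16·4 + 1/8·3 + 1/16·4 + 1/8·3 + 1/8·3 = 3.25 bits.

3.25 bits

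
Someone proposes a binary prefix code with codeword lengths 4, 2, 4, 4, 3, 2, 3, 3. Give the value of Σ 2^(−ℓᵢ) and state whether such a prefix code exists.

1.0625; no

With common denominator 2^4 = 16: Σ 2^(−ℓᵢ) = 1/16 + 4/16 + 1/16 + 1/16 + 2/16 + 4/16 + 2/16 + 2/16 = 17/16 = 1.0625.
Kraft's inequality requires Σ ≤ 1; here Σ = 1.0625 > 1, so no such prefix code exists.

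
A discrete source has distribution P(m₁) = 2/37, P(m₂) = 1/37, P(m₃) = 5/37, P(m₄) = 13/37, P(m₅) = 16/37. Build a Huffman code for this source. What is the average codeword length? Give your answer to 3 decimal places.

1.865 bits/symbol

Repeatedly combine the two least-probable nodes; the expected code length is the sum of the merged weights.
merge 1/37 + 2/37 → 3/37
merge 3/37 + 5/37 → 8/37
merge 8/37 + 13/37 → 21/37
merge 16/37 + 21/37 → 1
L = 3/37 + 8/37 + 21/37 + 1 = 69/37 ≈ 1.865 bits/symbol.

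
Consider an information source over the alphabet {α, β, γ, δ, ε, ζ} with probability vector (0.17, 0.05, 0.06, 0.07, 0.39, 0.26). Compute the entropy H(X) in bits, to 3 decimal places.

H = −Σ pᵢ log₂ pᵢ.
−0.17·log₂(0.17) = 0.4346
−0.05·log₂(0.05) = 0.2161
−0.06·log₂(0.06) = 0.2435
−0.07·log₂(0.07) = 0.2686
−0.39·log₂(0.39) = 0.5298
−0.26·log₂(0.26) = 0.5053
Sum ≈ 2.1979 → 2.198 bits.

2.198 bits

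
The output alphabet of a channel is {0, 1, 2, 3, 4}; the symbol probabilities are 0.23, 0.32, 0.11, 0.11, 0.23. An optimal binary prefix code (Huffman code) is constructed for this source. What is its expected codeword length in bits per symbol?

Repeatedly combine the two least-probable nodes; the expected code length is the sum of the merged weights.
merge 11/100 + 11/100 → 11/50
merge 11/50 + 23/100 → 9/20
merge 23/100 + 8/25 → 11/20
merge 9/20 + 11/20 → 1
L = 11/50 + 9/20 + 11/20 + 1 = 111/50 = 2.22 bits/symbol.

2.22 bits/symbol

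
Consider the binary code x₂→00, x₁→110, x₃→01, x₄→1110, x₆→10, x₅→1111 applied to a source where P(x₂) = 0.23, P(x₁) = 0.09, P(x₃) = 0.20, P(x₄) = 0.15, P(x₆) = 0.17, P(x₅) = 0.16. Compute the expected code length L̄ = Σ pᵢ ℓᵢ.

2.71 bits/symbol

L̄ = Σ pᵢ·ℓᵢ = 0.23·2 + 0.09·3 + 0.20·2 + 0.15·4 + 0.17·2 + 0.16·4 = 2.71 bits/symbol.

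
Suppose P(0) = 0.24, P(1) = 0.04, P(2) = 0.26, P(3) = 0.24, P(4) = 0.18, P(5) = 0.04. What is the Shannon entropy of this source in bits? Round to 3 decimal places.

H = −Σ pᵢ log₂ pᵢ.
−0.24·log₂(0.24) = 0.4941
−0.04·log₂(0.04) = 0.1858
−0.26·log₂(0.26) = 0.5053
−0.24·log₂(0.24) = 0.4941
−0.18·log₂(0.18) = 0.4453
−0.04·log₂(0.04) = 0.1858
Sum ≈ 2.3104 → 2.310 bits.

2.310 bits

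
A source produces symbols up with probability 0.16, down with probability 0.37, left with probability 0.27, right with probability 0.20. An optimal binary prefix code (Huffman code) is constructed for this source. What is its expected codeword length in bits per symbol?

Repeatedly combine the two least-probable nodes; the expected code length is the sum of the merged weights.
merge 4/25 + 1/5 → 9/25
merge 27/100 + 9/25 → 63/100
merge 37/100 + 63/100 → 1
L = 9/25 + 63/100 + 1 = 199/100 = 1.99 bits/symbol.

1.99 bits/symbol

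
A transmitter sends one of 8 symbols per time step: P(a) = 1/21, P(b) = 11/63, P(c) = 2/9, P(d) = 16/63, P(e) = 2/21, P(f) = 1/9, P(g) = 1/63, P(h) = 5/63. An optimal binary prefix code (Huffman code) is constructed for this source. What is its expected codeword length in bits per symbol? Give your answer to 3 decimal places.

2.730 bits/symbol

Repeatedly combine the two least-probable nodes; the expected code length is the sum of the merged weights.
merge 1/63 + 1/21 → 4/63
merge 4/63 + 5/63 → 1/7
merge 2/21 + 1/9 → 13/63
merge 1/7 + 11/63 → 20/63
merge 13/63 + 2/9 → 3/7
merge 16/63 + 20/63 → 4/7
merge 3/7 + 4/7 → 1
L = 4/63 + 1/7 + 13/63 + 20/63 + 3/7 + 4/7 + 1 = 172/63 ≈ 2.730 bits/symbol.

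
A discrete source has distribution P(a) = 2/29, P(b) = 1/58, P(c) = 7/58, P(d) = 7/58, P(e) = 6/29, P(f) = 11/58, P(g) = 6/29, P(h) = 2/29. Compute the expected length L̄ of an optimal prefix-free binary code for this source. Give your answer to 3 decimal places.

2.828 bits/symbol

Repeatedly combine the two least-probable nodes; the expected code length is the sum of the merged weights.
merge 1/58 + 2/29 → 5/58
merge 2/29 + 5/58 → 9/58
merge 7/58 + 7/58 → 7/29
merge 9/58 + 11/58 → 10/29
merge 6/29 + 6/29 → 12/29
merge 7/29 + 10/29 → 17/29
merge 12/29 + 17/29 → 1
L = 5/58 + 9/58 + 7/29 + 10/29 + 12/29 + 17/29 + 1 = 82/29 ≈ 2.828 bits/symbol.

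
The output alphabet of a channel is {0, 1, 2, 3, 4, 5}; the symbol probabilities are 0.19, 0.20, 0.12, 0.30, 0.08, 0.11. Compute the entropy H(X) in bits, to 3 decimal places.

2.450 bits

H = −Σ pᵢ log₂ pᵢ.
−0.19·log₂(0.19) = 0.4552
−0.20·log₂(0.20) = 0.4644
−0.12·log₂(0.12) = 0.3671
−0.30·log₂(0.30) = 0.5211
−0.08·log₂(0.08) = 0.2915
−0.11·log₂(0.11) = 0.3503
Sum ≈ 2.4496 → 2.450 bits.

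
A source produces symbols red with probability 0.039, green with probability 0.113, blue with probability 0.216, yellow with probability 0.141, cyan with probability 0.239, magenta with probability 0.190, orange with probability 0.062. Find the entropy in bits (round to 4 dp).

H = −Σ pᵢ log₂ pᵢ.
−0.039·log₂(0.039) = 0.1825
−0.113·log₂(0.113) = 0.3555
−0.216·log₂(0.216) = 0.4776
−0.141·log₂(0.141) = 0.3985
−0.239·log₂(0.239) = 0.4935
−0.190·log₂(0.190) = 0.4552
−0.062·log₂(0.062) = 0.2487
Sum ≈ 2.6115 → 2.6115 bits.

2.6115 bits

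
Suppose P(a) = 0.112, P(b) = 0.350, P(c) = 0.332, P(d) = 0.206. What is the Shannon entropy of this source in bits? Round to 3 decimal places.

1.882 bits

H = −Σ pᵢ log₂ pᵢ.
−0.112·log₂(0.112) = 0.3537
−0.350·log₂(0.350) = 0.5301
−0.332·log₂(0.332) = 0.5281
−0.206·log₂(0.206) = 0.4695
Sum ≈ 1.8815 → 1.882 bits.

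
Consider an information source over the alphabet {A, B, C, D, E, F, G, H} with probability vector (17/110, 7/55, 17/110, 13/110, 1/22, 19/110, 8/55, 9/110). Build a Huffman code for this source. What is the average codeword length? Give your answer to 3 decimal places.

2.955 bits/symbol

Repeatedly combine the two least-probable nodes; the expected code length is the sum of the merged weights.
merge 1/22 + 9/110 → 7/55
merge 13/110 + 7/55 → 27/110
merge 7/55 + 8/55 → 3/11
merge 17/110 + 17/110 → 17/55
merge 19/110 + 27/110 → 23/55
merge 3/11 + 17/55 → 32/55
merge 23/55 + 32/55 → 1
L = 7/55 + 27/110 + 3/11 + 17/55 + 23/55 + 32/55 + 1 = 65/22 ≈ 2.955 bits/symbol.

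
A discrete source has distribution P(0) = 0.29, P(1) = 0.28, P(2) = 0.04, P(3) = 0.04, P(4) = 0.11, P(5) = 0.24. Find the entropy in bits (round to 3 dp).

2.248 bits

H = −Σ pᵢ log₂ pᵢ.
−0.29·log₂(0.29) = 0.5179
−0.28·log₂(0.28) = 0.5142
−0.04·log₂(0.04) = 0.1858
−0.04·log₂(0.04) = 0.1858
−0.11·log₂(0.11) = 0.3503
−0.24·log₂(0.24) = 0.4941
Sum ≈ 2.2481 → 2.248 bits.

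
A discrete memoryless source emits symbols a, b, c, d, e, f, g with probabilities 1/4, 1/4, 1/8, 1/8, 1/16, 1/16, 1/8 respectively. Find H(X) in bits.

Each probability is a power of 1/2, so log₂(1/p) is an integer.
H = Σ p·log₂(1/p) = 1/4·2 + 1/4·2 + 1/8·3 + 1/8·3 + 1/16·4 + 1/16·4 + 1/8·3 = 2.625 bits.

2.625 bits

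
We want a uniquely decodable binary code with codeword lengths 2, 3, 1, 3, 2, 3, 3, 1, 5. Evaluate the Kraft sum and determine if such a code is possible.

2.03125; no

With common denominator 2^5 = 32: Σ 2^(−ℓᵢ) = 8/32 + 4/32 + 16/32 + 4/32 + 8/32 + 4/32 + 4/32 + 16/32 + 1/32 = 65/32 = 2.03125.
Kraft's inequality requires Σ ≤ 1; here Σ = 2.03125 > 1, so no such prefix code exists.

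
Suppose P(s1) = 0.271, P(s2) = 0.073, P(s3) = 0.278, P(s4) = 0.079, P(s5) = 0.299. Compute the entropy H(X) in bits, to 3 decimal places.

H = −Σ pᵢ log₂ pᵢ.
−0.271·log₂(0.271) = 0.5105
−0.073·log₂(0.073) = 0.2756
−0.278·log₂(0.278) = 0.5134
−0.079·log₂(0.079) = 0.2893
−0.299·log₂(0.299) = 0.5208
Sum ≈ 2.1096 → 2.110 bits.

2.110 bits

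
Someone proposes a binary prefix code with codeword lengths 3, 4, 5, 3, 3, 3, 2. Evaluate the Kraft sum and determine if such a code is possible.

With common denominator 2^5 = 32: Σ 2^(−ℓᵢ) = 4/32 + 2/32 + 1/32 + 4/32 + 4/32 + 4/32 + 8/32 = 27/32 = 0.84375.
Kraft's inequality requires Σ ≤ 1; here Σ = 0.84375 ≤ 1, so such a prefix code exists.

0.84375; yes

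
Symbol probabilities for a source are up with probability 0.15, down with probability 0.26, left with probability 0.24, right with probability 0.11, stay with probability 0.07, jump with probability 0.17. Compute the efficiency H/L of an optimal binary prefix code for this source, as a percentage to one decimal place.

98.5%

Entropy H = −Σ p log₂ p ≈ 2.4634 bits.
Huffman merges: 7/100+11/100→9/50; 3/20+17/100→8/25; 9/50+6/25→21/50; 13/50+8/25→29/50; 21/50+29/50→1. L = 5/2 ≈ 2.5000.
Efficiency = H/L = 2.4634/2.5000 = 98.5%.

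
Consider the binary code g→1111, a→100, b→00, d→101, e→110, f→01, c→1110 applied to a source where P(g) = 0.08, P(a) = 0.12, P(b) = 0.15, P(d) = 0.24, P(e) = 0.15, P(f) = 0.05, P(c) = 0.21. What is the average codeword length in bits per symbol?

3.09 bits/symbol

L̄ = Σ pᵢ·ℓᵢ = 0.08·4 + 0.12·3 + 0.15·2 + 0.24·3 + 0.15·3 + 0.05·2 + 0.21·4 = 3.09 bits/symbol.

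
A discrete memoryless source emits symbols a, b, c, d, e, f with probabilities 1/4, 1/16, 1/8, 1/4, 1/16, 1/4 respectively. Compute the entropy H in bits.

Each probability is a power of 1/2, so log₂(1/p) is an integer.
H = Σ p·log₂(1/p) = 1/4·2 + 1/16·4 + 1/8·3 + 1/4·2 + 1/16·4 + 1/4·2 = 2.375 bits.

2.375 bits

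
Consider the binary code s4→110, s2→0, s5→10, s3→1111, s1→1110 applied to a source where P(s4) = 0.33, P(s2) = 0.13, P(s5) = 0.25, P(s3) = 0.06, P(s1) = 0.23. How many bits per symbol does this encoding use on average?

L̄ = Σ pᵢ·ℓᵢ = 0.33·3 + 0.13·1 + 0.25·2 + 0.06·4 + 0.23·4 = 2.78 bits/symbol.

2.78 bits/symbol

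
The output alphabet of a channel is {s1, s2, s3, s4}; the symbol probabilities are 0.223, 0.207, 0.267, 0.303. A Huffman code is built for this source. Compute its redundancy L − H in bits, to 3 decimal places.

0.016 bits

Entropy H = −Σ p log₂ p ≈ 1.9837 bits.
Huffman merges: 207/1000+223/1000→43/100; 267/1000+303/1000→57/100; 43/100+57/100→1. L = 2 ≈ 2.0000.
L − H = 2.0000 − 1.9837 = 0.016 bits.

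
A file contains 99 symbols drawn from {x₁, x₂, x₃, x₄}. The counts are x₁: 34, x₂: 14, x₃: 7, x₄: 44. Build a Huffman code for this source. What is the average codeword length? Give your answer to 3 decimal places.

1.768 bits/symbol

Probabilities are the counts divided by 99.
Repeatedly combine the two least-probable nodes; the expected code length is the sum of the merged weights.
merge 7/99 + 14/99 → 7/33
merge 7/33 + 34/99 → 5/9
merge 4/9 + 5/9 → 1
L = 7/33 + 5/9 + 1 = 175/99 ≈ 1.768 bits/symbol.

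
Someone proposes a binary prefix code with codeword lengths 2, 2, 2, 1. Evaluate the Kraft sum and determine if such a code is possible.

With common denominator 2^2 = 4: Σ 2^(−ℓᵢ) = 1/4 + 1/4 + 1/4 + 2/4 = 5/4 = 1.25.
Kraft's inequality requires Σ ≤ 1; here Σ = 1.25 > 1, so no such prefix code exists.

1.25; no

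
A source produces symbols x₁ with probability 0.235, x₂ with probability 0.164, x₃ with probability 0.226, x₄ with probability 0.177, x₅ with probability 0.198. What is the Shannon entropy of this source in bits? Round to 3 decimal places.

H = −Σ pᵢ log₂ pᵢ.
−0.235·log₂(0.235) = 0.4910
−0.164·log₂(0.164) = 0.4278
−0.226·log₂(0.226) = 0.4849
−0.177·log₂(0.177) = 0.4422
−0.198·log₂(0.198) = 0.4626
Sum ≈ 2.3084 → 2.308 bits.

2.308 bits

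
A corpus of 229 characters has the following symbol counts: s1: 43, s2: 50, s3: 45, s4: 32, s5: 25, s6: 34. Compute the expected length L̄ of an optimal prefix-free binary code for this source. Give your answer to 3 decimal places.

2.585 bits/symbol

Probabilities are the counts divided by 229.
Repeatedly combine the two least-probable nodes; the expected code length is the sum of the merged weights.
merge 25/229 + 32/229 → 57/229
merge 34/229 + 43/229 → 77/229
merge 45/229 + 50/229 → 95/229
merge 57/229 + 77/229 → 134/229
merge 95/229 + 134/229 → 1
L = 57/229 + 77/229 + 95/229 + 134/229 + 1 = 592/229 ≈ 2.585 bits/symbol.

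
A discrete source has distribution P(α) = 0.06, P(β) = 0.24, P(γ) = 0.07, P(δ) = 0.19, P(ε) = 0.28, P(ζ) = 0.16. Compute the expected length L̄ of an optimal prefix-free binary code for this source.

2.42 bits/symbol

Repeatedly combine the two least-probable nodes; the expected code length is the sum of the merged weights.
merge 3/50 + 7/100 → 13/100
merge 13/100 + 4/25 → 29/100
merge 19/100 + 6/25 → 43/100
merge 7/25 + 29/100 → 57/100
merge 43/100 + 57/100 → 1
L = 13/100 + 29/100 + 43/100 + 57/100 + 1 = 121/50 = 2.42 bits/symbol.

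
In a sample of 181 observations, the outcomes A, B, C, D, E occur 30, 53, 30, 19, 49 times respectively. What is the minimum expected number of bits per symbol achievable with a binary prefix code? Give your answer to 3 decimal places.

Probabilities are the counts divided by 181.
Repeatedly combine the two least-probable nodes; the expected code length is the sum of the merged weights.
merge 19/181 + 30/181 → 49/181
merge 30/181 + 49/181 → 79/181
merge 49/181 + 53/181 → 102/181
merge 79/181 + 102/181 → 1
L = 49/181 + 79/181 + 102/181 + 1 = 411/181 ≈ 2.271 bits/symbol.

2.271 bits/symbol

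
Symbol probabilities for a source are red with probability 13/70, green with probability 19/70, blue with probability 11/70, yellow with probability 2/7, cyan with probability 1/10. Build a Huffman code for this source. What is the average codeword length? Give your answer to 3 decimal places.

Repeatedly combine the two least-probable nodes; the expected code length is the sum of the merged weights.
merge 1/10 + 11/70 → 9/35
merge 13/70 + 9/35 → 31/70
merge 19/70 + 2/7 → 39/70
merge 31/70 + 39/70 → 1
L = 9/35 + 31/70 + 39/70 + 1 = 79/35 ≈ 2.257 bits/symbol.

2.257 bits/symbol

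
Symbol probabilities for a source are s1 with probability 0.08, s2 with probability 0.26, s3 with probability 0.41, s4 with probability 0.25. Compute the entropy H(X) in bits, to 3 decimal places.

1.824 bits

H = −Σ pᵢ log₂ pᵢ.
−0.08·log₂(0.08) = 0.2915
−0.26·log₂(0.26) = 0.5053
−0.41·log₂(0.41) = 0.5274
−0.25·log₂(0.25) = 0.5000
Sum ≈ 1.8242 → 1.824 bits.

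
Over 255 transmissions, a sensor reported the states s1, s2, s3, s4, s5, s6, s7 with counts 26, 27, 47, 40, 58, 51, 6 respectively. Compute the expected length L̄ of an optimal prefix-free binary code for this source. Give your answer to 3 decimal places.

2.698 bits/symbol

Probabilities are the counts divided by 255.
Repeatedly combine the two least-probable nodes; the expected code length is the sum of the merged weights.
merge 2/85 + 26/255 → 32/255
merge 9/85 + 32/255 → 59/255
merge 8/51 + 47/255 → 29/85
merge 1/5 + 58/255 → 109/255
merge 59/255 + 29/85 → 146/255
merge 109/255 + 146/255 → 1
L = 32/255 + 59/255 + 29/85 + 109/255 + 146/255 + 1 = 688/255 ≈ 2.698 bits/symbol.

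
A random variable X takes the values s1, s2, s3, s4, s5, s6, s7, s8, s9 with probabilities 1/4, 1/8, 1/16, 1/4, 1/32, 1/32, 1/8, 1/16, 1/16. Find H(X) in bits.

2.8125 bits

Each probability is a power of 1/2, so log₂(1/p) is an integer.
H = Σ p·log₂(1/p) = 1/4·2 + 1/8·3 + 1/16·4 + 1/4·2 + 1/32·5 + 1/32·5 + 1/8·3 + 1/16·4 + 1/16·4 = 2.8125 bits.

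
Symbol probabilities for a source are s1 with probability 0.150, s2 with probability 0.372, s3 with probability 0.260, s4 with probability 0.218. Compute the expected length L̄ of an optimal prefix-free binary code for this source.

Repeatedly combine the two least-probable nodes; the expected code length is the sum of the merged weights.
merge 3/20 + 109/500 → 46/125
merge 13/50 + 46/125 → 157/250
merge 93/250 + 157/250 → 1
L = 46/125 + 157/250 + 1 = 499/250 = 1.996 bits/symbol.

1.996 bits/symbol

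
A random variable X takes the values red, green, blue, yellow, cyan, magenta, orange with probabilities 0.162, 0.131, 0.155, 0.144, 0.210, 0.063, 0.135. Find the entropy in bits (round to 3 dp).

H = −Σ pᵢ log₂ pᵢ.
−0.162·log₂(0.162) = 0.4254
−0.131·log₂(0.131) = 0.3841
−0.155·log₂(0.155) = 0.4169
−0.144·log₂(0.144) = 0.4026
−0.210·log₂(0.210) = 0.4728
−0.063·log₂(0.063) = 0.2513
−0.135·log₂(0.135) = 0.3900
Sum ≈ 2.7432 → 2.743 bits.

2.743 bits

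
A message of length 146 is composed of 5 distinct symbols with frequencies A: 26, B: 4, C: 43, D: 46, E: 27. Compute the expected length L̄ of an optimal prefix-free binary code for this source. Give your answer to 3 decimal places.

2.205 bits/symbol

Probabilities are the counts divided by 146.
Repeatedly combine the two least-probable nodes; the expected code length is the sum of the merged weights.
merge 2/73 + 13/73 → 15/73
merge 27/146 + 15/73 → 57/146
merge 43/146 + 23/73 → 89/146
merge 57/146 + 89/146 → 1
L = 15/73 + 57/146 + 89/146 + 1 = 161/73 ≈ 2.205 bits/symbol.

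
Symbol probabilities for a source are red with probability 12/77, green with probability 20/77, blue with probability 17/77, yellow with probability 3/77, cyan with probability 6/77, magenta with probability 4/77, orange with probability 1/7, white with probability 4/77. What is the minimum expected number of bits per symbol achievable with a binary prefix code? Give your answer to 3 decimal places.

Repeatedly combine the two least-probable nodes; the expected code length is the sum of the merged weights.
merge 3/77 + 4/77 → 1/11
merge 4/77 + 6/77 → 10/77
merge 1/11 + 10/77 → 17/77
merge 1/7 + 12/77 → 23/77
merge 17/77 + 17/77 → 34/77
merge 20/77 + 23/77 → 43/77
merge 34/77 + 43/77 → 1
L = 1/11 + 10/77 + 17/77 + 23/77 + 34/77 + 43/77 + 1 = 211/77 ≈ 2.740 bits/symbol.

2.740 bits/symbol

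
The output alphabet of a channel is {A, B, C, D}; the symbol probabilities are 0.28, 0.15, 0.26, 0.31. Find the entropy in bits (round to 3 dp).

H = −Σ pᵢ log₂ pᵢ.
−0.28·log₂(0.28) = 0.5142
−0.15·log₂(0.15) = 0.4105
−0.26·log₂(0.26) = 0.5053
−0.31·log₂(0.31) = 0.5238
Sum ≈ 1.9538 → 1.954 bits.

1.954 bits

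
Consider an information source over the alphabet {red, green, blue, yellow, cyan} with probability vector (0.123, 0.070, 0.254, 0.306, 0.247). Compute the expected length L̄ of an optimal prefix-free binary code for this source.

2.193 bits/symbol

Repeatedly combine the two least-probable nodes; the expected code length is the sum of the merged weights.
merge 7/100 + 123/1000 → 193/1000
merge 193/1000 + 247/1000 → 11/25
merge 127/500 + 153/500 → 14/25
merge 11/25 + 14/25 → 1
L = 193/1000 + 11/25 + 14/25 + 1 = 2193/1000 = 2.193 bits/symbol.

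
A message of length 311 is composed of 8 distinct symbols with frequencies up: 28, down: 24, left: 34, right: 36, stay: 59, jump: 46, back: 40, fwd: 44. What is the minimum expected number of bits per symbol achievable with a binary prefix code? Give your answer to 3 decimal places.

Probabilities are the counts divided by 311.
Repeatedly combine the two least-probable nodes; the expected code length is the sum of the merged weights.
merge 24/311 + 28/311 → 52/311
merge 34/311 + 36/311 → 70/311
merge 40/311 + 44/311 → 84/311
merge 46/311 + 52/311 → 98/311
merge 59/311 + 70/311 → 129/311
merge 84/311 + 98/311 → 182/311
merge 129/311 + 182/311 → 1
L = 52/311 + 70/311 + 84/311 + 98/311 + 129/311 + 182/311 + 1 = 926/311 ≈ 2.977 bits/symbol.

2.977 bits/symbol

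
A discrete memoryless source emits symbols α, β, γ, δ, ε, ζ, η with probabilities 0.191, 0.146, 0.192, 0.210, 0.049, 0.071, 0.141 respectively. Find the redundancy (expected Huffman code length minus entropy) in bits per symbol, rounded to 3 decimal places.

Entropy H = −Σ p log₂ p ≈ 2.6740 bits.
Huffman merges: 49/1000+71/1000→3/25; 3/25+141/1000→261/1000; 73/500+191/1000→337/1000; 24/125+21/100→201/500; 261/1000+337/1000→299/500; 201/500+299/500→1. L = 1359/500 ≈ 2.7180.
L − H = 2.7180 − 2.6740 = 0.044 bits.

0.044 bits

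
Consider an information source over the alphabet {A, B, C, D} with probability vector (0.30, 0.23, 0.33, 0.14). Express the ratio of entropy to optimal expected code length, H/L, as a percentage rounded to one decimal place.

96.7%

Entropy H = −Σ p log₂ p ≈ 1.9337 bits.
Huffman merges: 7/50+23/100→37/100; 3/10+33/100→63/100; 37/100+63/100→1. L = 2 ≈ 2.0000.
Efficiency = H/L = 1.9337/2.0000 = 96.7%.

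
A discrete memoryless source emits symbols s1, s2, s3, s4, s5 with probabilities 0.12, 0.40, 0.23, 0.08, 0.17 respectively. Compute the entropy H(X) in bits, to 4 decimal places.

H = −Σ pᵢ log₂ pᵢ.
−0.12·log₂(0.12) = 0.3671
−0.40·log₂(0.40) = 0.5288
−0.23·log₂(0.23) = 0.4877
−0.08·log₂(0.08) = 0.2915
−0.17·log₂(0.17) = 0.4346
Sum ≈ 2.1096 → 2.1096 bits.

2.1096 bits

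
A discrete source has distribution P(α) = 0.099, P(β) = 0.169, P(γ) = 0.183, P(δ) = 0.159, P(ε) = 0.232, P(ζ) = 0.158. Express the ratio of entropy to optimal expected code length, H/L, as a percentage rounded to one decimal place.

Entropy H = −Σ p log₂ p ≈ 2.5436 bits.
Huffman merges: 99/1000+79/500→257/1000; 159/1000+169/1000→41/125; 183/1000+29/125→83/200; 257/1000+41/125→117/200; 83/200+117/200→1. L = 517/200 ≈ 2.5850.
Efficiency = H/L = 2.5436/2.5850 = 98.4%.

98.4%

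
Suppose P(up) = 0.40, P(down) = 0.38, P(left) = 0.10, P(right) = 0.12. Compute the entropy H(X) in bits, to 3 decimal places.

1.758 bits

H = −Σ pᵢ log₂ pᵢ.
−0.40·log₂(0.40) = 0.5288
−0.38·log₂(0.38) = 0.5305
−0.10·log₂(0.10) = 0.3322
−0.12·log₂(0.12) = 0.3671
Sum ≈ 1.7585 → 1.758 bits.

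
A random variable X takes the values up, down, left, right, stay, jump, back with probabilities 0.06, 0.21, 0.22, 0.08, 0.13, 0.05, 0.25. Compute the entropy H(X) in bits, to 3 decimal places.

2.587 bits

H = −Σ pᵢ log₂ pᵢ.
−0.06·log₂(0.06) = 0.2435
−0.21·log₂(0.21) = 0.4728
−0.22·log₂(0.22) = 0.4806
−0.08·log₂(0.08) = 0.2915
−0.13·log₂(0.13) = 0.3826
−0.05·log₂(0.05) = 0.2161
−0.25·log₂(0.25) = 0.5000
Sum ≈ 2.5872 → 2.587 bits.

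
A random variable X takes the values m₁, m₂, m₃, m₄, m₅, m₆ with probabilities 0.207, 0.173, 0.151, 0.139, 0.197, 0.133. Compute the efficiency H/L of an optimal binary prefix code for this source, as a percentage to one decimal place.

98.8%

Entropy H = −Σ p log₂ p ≈ 2.5646 bits.
Huffman merges: 133/1000+139/1000→34/125; 151/1000+173/1000→81/250; 197/1000+207/1000→101/250; 34/125+81/250→149/250; 101/250+149/250→1. L = 649/250 ≈ 2.5960.
Efficiency = H/L = 2.5646/2.5960 = 98.8%.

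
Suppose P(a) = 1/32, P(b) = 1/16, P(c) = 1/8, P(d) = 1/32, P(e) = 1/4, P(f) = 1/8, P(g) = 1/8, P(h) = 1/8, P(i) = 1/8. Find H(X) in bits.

2.9375 bits

Each probability is a power of 1/2, so log₂(1/p) is an integer.
H = Σ p·log₂(1/p) = 1/32·5 + 1/16·4 + 1/8·3 + 1/32·5 + 1/4·2 + 1/8·3 + 1/8·3 + 1/8·3 + 1/8·3 = 2.9375 bits.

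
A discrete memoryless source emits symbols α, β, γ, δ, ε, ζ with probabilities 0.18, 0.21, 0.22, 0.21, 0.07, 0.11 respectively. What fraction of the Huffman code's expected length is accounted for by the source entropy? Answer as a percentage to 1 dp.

Entropy H = −Σ p log₂ p ≈ 2.4904 bits.
Huffman merges: 7/100+11/100→9/50; 9/50+9/50→9/25; 21/100+21/100→21/50; 11/50+9/25→29/50; 21/50+29/50→1. L = 127/50 ≈ 2.5400.
Efficiency = H/L = 2.4904/2.5400 = 98.0%.

98.0%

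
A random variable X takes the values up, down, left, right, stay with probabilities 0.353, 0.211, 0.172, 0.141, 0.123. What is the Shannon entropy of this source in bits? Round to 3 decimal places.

H = −Σ pᵢ log₂ pᵢ.
−0.353·log₂(0.353) = 0.5303
−0.211·log₂(0.211) = 0.4736
−0.172·log₂(0.172) = 0.4368
−0.141·log₂(0.141) = 0.3985
−0.123·log₂(0.123) = 0.3719
Sum ≈ 2.2111 → 2.211 bits.

2.211 bits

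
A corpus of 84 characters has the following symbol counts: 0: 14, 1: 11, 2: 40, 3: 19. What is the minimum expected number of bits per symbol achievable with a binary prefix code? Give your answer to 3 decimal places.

Probabilities are the counts divided by 84.
Repeatedly combine the two least-probable nodes; the expected code length is the sum of the merged weights.
merge 11/84 + 1/6 → 25/84
merge 19/84 + 25/84 → 11/21
merge 10/21 + 11/21 → 1
L = 25/84 + 11/21 + 1 = 51/28 ≈ 1.821 bits/symbol.

1.821 bits/symbol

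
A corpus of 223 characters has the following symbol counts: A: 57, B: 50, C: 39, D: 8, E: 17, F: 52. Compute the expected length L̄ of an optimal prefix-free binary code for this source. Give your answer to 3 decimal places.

2.399 bits/symbol

Probabilities are the counts divided by 223.
Repeatedly combine the two least-probable nodes; the expected code length is the sum of the merged weights.
merge 8/223 + 17/223 → 25/223
merge 25/223 + 39/223 → 64/223
merge 50/223 + 52/223 → 102/223
merge 57/223 + 64/223 → 121/223
merge 102/223 + 121/223 → 1
L = 25/223 + 64/223 + 102/223 + 121/223 + 1 = 535/223 ≈ 2.399 bits/symbol.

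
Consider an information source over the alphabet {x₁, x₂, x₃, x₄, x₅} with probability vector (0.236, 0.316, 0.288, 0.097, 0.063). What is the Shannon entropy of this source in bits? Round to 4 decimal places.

2.1118 bits

H = −Σ pᵢ log₂ pᵢ.
−0.236·log₂(0.236) = 0.4916
−0.316·log₂(0.316) = 0.5252
−0.288·log₂(0.288) = 0.5172
−0.097·log₂(0.097) = 0.3265
−0.063·log₂(0.063) = 0.2513
Sum ≈ 2.1118 → 2.1118 bits.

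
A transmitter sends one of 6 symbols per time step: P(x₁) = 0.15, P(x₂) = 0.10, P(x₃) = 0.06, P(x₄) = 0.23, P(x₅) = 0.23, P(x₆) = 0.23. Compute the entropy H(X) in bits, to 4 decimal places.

2.4493 bits

H = −Σ pᵢ log₂ pᵢ.
−0.15·log₂(0.15) = 0.4105
−0.10·log₂(0.10) = 0.3322
−0.06·log₂(0.06) = 0.2435
−0.23·log₂(0.23) = 0.4877
−0.23·log₂(0.23) = 0.4877
−0.23·log₂(0.23) = 0.4877
Sum ≈ 2.4493 → 2.4493 bits.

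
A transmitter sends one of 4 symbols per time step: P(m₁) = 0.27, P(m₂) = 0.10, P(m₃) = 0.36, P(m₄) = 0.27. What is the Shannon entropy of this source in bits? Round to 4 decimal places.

1.8829 bits

H = −Σ pᵢ log₂ pᵢ.
−0.27·log₂(0.27) = 0.5100
−0.10·log₂(0.10) = 0.3322
−0.36·log₂(0.36) = 0.5306
−0.27·log₂(0.27) = 0.5100
Sum ≈ 1.8829 → 1.8829 bits.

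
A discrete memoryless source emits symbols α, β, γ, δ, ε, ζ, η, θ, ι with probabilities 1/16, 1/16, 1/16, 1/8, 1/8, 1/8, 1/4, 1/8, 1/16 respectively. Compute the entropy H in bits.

3 bits

Each probability is a power of 1/2, so log₂(1/p) is an integer.
H = Σ p·log₂(1/p) = 1/16·4 + 1/16·4 + 1/16·4 + 1/8·3 + 1/8·3 + 1/8·3 + 1/4·2 + 1/8·3 + 1/16·4 = 3 bits.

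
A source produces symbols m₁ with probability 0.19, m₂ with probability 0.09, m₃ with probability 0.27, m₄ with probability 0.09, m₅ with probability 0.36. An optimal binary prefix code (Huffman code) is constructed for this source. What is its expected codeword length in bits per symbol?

2.18 bits/symbol

Repeatedly combine the two least-probable nodes; the expected code length is the sum of the merged weights.
merge 9/100 + 9/100 → 9/50
merge 9/50 + 19/100 → 37/100
merge 27/100 + 9/25 → 63/100
merge 37/100 + 63/100 → 1
L = 9/50 + 37/100 + 63/100 + 1 = 109/50 = 2.18 bits/symbol.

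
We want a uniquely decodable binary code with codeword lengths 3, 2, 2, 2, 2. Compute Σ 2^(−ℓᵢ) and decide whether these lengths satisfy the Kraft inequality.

With common denominator 2^3 = 8: Σ 2^(−ℓᵢ) = 1/8 + 2/8 + 2/8 + 2/8 + 2/8 = 9/8 = 1.125.
Kraft's inequality requires Σ ≤ 1; here Σ = 1.125 > 1, so no such prefix code exists.

1.125; no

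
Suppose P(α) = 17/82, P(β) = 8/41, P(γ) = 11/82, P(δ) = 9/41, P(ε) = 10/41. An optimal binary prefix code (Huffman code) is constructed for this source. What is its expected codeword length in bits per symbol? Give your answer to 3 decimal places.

Repeatedly combine the two least-probable nodes; the expected code length is the sum of the merged weights.
merge 11/82 + 8/41 → 27/82
merge 17/82 + 9/41 → 35/82
merge 10/41 + 27/82 → 47/82
merge 35/82 + 47/82 → 1
L = 27/82 + 35/82 + 47/82 + 1 = 191/82 ≈ 2.329 bits/symbol.

2.329 bits/symbol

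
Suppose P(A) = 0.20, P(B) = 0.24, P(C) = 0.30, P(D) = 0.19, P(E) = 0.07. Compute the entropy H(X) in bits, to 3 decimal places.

2.203 bits

H = −Σ pᵢ log₂ pᵢ.
−0.20·log₂(0.20) = 0.4644
−0.24·log₂(0.24) = 0.4941
−0.30·log₂(0.30) = 0.5211
−0.19·log₂(0.19) = 0.4552
−0.07·log₂(0.07) = 0.2686
Sum ≈ 2.2034 → 2.203 bits.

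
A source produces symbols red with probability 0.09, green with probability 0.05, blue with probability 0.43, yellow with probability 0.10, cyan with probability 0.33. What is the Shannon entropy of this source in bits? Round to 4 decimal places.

H = −Σ pᵢ log₂ pᵢ.
−0.09·log₂(0.09) = 0.3127
−0.05·log₂(0.05) = 0.2161
−0.43·log₂(0.43) = 0.5236
−0.10·log₂(0.10) = 0.3322
−0.33·log₂(0.33) = 0.5278
Sum ≈ 1.9123 → 1.9123 bits.

1.9123 bits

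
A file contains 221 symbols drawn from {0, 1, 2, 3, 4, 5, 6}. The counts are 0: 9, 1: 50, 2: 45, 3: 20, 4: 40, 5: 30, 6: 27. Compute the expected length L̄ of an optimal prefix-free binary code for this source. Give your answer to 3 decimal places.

2.701 bits/symbol

Probabilities are the counts divided by 221.
Repeatedly combine the two least-probable nodes; the expected code length is the sum of the merged weights.
merge 9/221 + 20/221 → 29/221
merge 27/221 + 29/221 → 56/221
merge 30/221 + 40/221 → 70/221
merge 45/221 + 50/221 → 95/221
merge 56/221 + 70/221 → 126/221
merge 95/221 + 126/221 → 1
L = 29/221 + 56/221 + 70/221 + 95/221 + 126/221 + 1 = 597/221 ≈ 2.701 bits/symbol.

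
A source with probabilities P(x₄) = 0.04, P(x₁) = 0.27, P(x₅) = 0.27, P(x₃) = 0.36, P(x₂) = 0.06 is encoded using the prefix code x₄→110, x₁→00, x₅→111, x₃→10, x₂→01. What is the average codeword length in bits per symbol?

2.31 bits/symbol

L̄ = Σ pᵢ·ℓᵢ = 0.04·3 + 0.27·2 + 0.27·3 + 0.36·2 + 0.06·2 = 2.31 bits/symbol.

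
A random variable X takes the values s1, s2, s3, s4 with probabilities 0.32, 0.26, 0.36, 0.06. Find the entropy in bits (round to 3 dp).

1.805 bits

H = −Σ pᵢ log₂ pᵢ.
−0.32·log₂(0.32) = 0.5260
−0.26·log₂(0.26) = 0.5053
−0.36·log₂(0.36) = 0.5306
−0.06·log₂(0.06) = 0.2435
Sum ≈ 1.8055 → 1.805 bits.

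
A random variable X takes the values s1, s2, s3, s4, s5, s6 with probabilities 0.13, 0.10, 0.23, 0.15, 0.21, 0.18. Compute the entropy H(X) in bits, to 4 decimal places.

H = −Σ pᵢ log₂ pᵢ.
−0.13·log₂(0.13) = 0.3826
−0.10·log₂(0.10) = 0.3322
−0.23·log₂(0.23) = 0.4877
−0.15·log₂(0.15) = 0.4105
−0.21·log₂(0.21) = 0.4728
−0.18·log₂(0.18) = 0.4453
Sum ≈ 2.5312 → 2.5312 bits.

2.5312 bits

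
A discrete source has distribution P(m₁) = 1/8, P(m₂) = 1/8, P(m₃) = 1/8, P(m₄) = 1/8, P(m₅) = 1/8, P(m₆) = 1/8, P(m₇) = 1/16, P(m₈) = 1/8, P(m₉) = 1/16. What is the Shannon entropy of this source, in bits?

3.125 bits

Each probability is a power of 1/2, so log₂(1/p) is an integer.
H = Σ p·log₂(1/p) = 1/8·3 + 1/8·3 + 1/8·3 + 1/8·3 + 1/8·3 + 1/8·3 + 1/16·4 + 1/8·3 + 1/16·4 = 3.125 bits.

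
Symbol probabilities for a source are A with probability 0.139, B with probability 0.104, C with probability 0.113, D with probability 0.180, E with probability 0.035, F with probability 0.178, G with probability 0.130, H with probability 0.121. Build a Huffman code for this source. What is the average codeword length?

Repeatedly combine the two least-probable nodes; the expected code length is the sum of the merged weights.
merge 7/200 + 13/125 → 139/1000
merge 113/1000 + 121/1000 → 117/500
merge 13/100 + 139/1000 → 269/1000
merge 139/1000 + 89/500 → 317/1000
merge 9/50 + 117/500 → 207/500
merge 269/1000 + 317/1000 → 293/500
merge 207/500 + 293/500 → 1
L = 139/1000 + 117/500 + 269/1000 + 317/1000 + 207/500 + 293/500 + 1 = 2959/1000 = 2.959 bits/symbol.

2.959 bits/symbol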